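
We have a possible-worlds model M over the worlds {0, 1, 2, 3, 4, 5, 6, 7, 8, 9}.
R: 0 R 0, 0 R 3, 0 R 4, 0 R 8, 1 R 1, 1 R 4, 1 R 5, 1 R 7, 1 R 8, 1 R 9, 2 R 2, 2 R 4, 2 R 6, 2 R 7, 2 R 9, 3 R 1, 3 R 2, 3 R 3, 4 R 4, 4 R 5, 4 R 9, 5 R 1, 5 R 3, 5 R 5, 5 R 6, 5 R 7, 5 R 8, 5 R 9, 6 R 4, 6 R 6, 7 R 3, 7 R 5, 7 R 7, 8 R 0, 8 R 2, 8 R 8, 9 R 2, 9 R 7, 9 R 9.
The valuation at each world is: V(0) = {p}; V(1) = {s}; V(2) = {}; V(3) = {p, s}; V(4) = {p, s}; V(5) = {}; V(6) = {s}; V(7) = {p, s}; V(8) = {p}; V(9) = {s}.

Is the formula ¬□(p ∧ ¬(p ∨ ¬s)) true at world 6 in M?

At 6: □(p ∧ ¬(p ∨ ¬s)) is false, so ¬□(p ∧ ¬(p ∨ ¬s)) is true.
  At 6: □(p ∧ ¬(p ∨ ¬s)) requires p ∧ ¬(p ∨ ¬s) at every successor {4, 6}.
    p ∧ ¬(p ∨ ¬s) fails at 4, so □(p ∧ ¬(p ∨ ¬s)) is false at 6.

Yes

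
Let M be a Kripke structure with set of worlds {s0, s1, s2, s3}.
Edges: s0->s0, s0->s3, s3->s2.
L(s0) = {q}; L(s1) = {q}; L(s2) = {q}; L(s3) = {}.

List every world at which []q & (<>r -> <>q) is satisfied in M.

Recall that []ψ holds at a world iff ψ holds at every accessible world, and <>ψ holds iff ψ holds at some accessible world.
Let φ = []q & (<>r -> <>q). Evaluate φ at each world:
  s0 (successors {s0, s3}): φ is false.
  s1 (successors ∅): φ is true.
  s2 (successors ∅): φ is true.
  s3 (successors {s2}): φ is true.
For instance, at s0:
  At s0: []q is false, <>r -> <>q is true, so []q & (<>r -> <>q) is false.
    At s0: []q requires q at every successor {s0, s3}.
      q fails at s3, so []q is false at s0.
    At s0: <>r is false, <>q is true, so <>r -> <>q is true.
      At s0: <>r requires r at some successor in {s0, s3}.
        At s0: r is false.
        At s3: r is false.
      So <>r is false at s0.
      At s0: <>q requires q at some successor in {s0, s3}.
        q holds at s0, so <>q is true at s0.
Satisfying worlds: {s1, s2, s3}

s1, s2, s3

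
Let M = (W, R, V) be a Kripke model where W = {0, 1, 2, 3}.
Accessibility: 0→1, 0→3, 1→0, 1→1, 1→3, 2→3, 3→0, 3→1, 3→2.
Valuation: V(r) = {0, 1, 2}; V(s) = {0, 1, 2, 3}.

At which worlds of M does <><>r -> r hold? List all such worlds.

0, 1, 2

Let φ = <><>r -> r. Evaluate φ at each world:
  0 (successors {1, 3}): φ is true.
  1 (successors {0, 1, 3}): φ is true.
  2 (successors {3}): φ is true.
  3 (successors {0, 1, 2}): φ is false.
For instance, at 1:
  At 1: <><>r is true, r is true, so <><>r -> r is true.
    At 1: <><>r requires <>r at some successor in {0, 1, 3}.
      <>r holds at 0, so <><>r is true at 1.
Satisfying worlds: {0, 1, 2}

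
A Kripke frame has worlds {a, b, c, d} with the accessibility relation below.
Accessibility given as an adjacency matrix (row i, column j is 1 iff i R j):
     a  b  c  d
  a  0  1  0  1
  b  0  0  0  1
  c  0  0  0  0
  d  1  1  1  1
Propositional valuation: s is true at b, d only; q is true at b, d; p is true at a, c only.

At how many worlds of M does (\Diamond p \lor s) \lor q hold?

2

Let φ = (\Diamond p \lor s) \lor q. Evaluate φ at each world:
  a (successors {b, d}): φ is false.
  b (successors {d}): φ is true.
  c (successors ∅): φ is false.
  d (successors {a, b, c, d}): φ is true.
For instance, at b:
  At b: \Diamond p \lor s is true, q is true, so (\Diamond p \lor s) \lor q is true.
    At b: \Diamond p is false, s is true, so \Diamond p \lor s is true.
      At b: \Diamond p requires p at some successor in {d}.
        At d: p is false.
      So \Diamond p is false at b.
Satisfying worlds: {b, d}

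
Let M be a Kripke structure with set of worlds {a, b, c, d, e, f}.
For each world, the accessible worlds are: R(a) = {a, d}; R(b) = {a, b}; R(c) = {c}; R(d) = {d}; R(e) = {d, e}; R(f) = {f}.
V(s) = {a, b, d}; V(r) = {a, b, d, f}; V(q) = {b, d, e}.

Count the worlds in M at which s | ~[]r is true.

Recall that []ψ holds at a world iff ψ holds at every accessible world, and <>ψ holds iff ψ holds at some accessible world.
Let φ = s | ~[]r. Evaluate φ at each world:
  a (successors {a, d}): φ is true.
  b (successors {a, b}): φ is true.
  c (successors {c}): φ is true.
  d (successors {d}): φ is true.
  e (successors {d, e}): φ is true.
  f (successors {f}): φ is false.
For instance, at c:
  At c: s is false, ~[]r is true, so s | ~[]r is true.
    At c: []r is false, so ~[]r is true.
      At c: []r requires r at every successor {c}.
        r fails at c, so []r is false at c.
Satisfying worlds: {a, b, c, d, e}

5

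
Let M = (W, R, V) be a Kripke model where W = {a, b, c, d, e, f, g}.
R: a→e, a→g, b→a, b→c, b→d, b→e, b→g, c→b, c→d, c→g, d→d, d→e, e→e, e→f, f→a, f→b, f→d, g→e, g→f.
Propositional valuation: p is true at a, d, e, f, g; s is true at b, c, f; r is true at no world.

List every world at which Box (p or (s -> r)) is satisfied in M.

a, d, e, g

Let φ = Box (p or (s -> r)). Evaluate φ at each world:
  a (successors {e, g}): φ is true.
  b (successors {a, c, d, e, g}): φ is false.
  c (successors {b, d, g}): φ is false.
  d (successors {d, e}): φ is true.
  e (successors {e, f}): φ is true.
  f (successors {a, b, d}): φ is false.
  g (successors {e, f}): φ is true.
For instance, at d:
  At d: Box (p or (s -> r)) requires p or (s -> r) at every successor {d, e}.
    At d: p or (s -> r) is true.
    At e: p or (s -> r) is true.
  So Box (p or (s -> r)) is true at d.
Satisfying worlds: {a, d, e, g}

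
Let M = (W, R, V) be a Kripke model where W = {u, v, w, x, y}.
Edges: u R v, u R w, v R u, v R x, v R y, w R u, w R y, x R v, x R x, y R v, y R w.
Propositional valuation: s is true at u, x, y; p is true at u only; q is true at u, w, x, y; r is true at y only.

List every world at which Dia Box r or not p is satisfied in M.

Let φ = Dia Box r or not p. Evaluate φ at each world:
  u (successors {v, w}): φ is false.
  v (successors {u, x, y}): φ is true.
  w (successors {u, y}): φ is true.
  x (successors {v, x}): φ is true.
  y (successors {v, w}): φ is true.
For instance, at u:
  At u: Dia Box r is false, not p is false, so Dia Box r or not p is false.
    At u: Dia Box r requires Box r at some successor in {v, w}.
      At v: Box r is false.
      At w: Box r is false.
    So Dia Box r is false at u.
Satisfying worlds: {v, w, x, y}

v, w, x, y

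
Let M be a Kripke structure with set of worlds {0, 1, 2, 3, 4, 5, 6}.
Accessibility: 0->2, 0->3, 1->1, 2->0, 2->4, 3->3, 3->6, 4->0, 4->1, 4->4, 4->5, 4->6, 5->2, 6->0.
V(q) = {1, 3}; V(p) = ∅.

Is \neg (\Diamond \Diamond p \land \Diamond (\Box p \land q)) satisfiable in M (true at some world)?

Let φ = \neg (\Diamond \Diamond p \land \Diamond (\Box p \land q)). Evaluate φ at each world:
  0 (successors {2, 3}): φ is true.
  1 (successors {1}): φ is true.
  2 (successors {0, 4}): φ is true.
  3 (successors {3, 6}): φ is true.
  4 (successors {0, 1, 4, 5, 6}): φ is true.
  5 (successors {2}): φ is true.
  6 (successors {0}): φ is true.
Detail at 0 (witness):
  At 0: \Diamond \Diamond p \land \Diamond (\Box p \land q) is false, so \neg (\Diamond \Diamond p \land \Diamond (\Box p \land q)) is true.
    At 0: \Diamond \Diamond p is false, \Diamond (\Box p \land q) is false, so \Diamond \Diamond p \land \Diamond (\Box p \land q) is false.
      At 0: \Diamond \Diamond p requires \Diamond p at some successor in {2, 3}.
        At 2: \Diamond p is false.
        At 3: \Diamond p is false.
      So \Diamond \Diamond p is false at 0.
      At 0: \Diamond (\Box p \land q) requires \Box p \land q at some successor in {2, 3}.
        At 2: \Box p \land q is false.
        At 3: \Box p \land q is false.
      So \Diamond (\Box p \land q) is false at 0.

Yes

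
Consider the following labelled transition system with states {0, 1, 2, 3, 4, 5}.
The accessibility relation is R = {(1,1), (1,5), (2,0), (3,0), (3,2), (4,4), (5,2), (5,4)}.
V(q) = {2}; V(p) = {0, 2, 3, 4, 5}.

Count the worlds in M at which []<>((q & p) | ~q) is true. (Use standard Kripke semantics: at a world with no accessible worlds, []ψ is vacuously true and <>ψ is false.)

4

Recall that []ψ holds at a world iff ψ holds at every accessible world, and <>ψ holds iff ψ holds at some accessible world.
Let φ = []<>((q & p) | ~q). Evaluate φ at each world:
  0 (successors ∅): φ is true.
  1 (successors {1, 5}): φ is true.
  2 (successors {0}): φ is false.
  3 (successors {0, 2}): φ is false.
  4 (successors {4}): φ is true.
  5 (successors {2, 4}): φ is true.
For instance, at 5:
  At 5: []<>((q & p) | ~q) requires <>((q & p) | ~q) at every successor {2, 4}.
      At 2: <>((q & p) | ~q) requires (q & p) | ~q at some successor in {0}.
        (q & p) | ~q holds at 0, so <>((q & p) | ~q) is true at 2.
      At 4: <>((q & p) | ~q) requires (q & p) | ~q at some successor in {4}.
        (q & p) | ~q holds at 4, so <>((q & p) | ~q) is true at 4.
  So []<>((q & p) | ~q) is true at 5.
Satisfying worlds: {0, 1, 4, 5}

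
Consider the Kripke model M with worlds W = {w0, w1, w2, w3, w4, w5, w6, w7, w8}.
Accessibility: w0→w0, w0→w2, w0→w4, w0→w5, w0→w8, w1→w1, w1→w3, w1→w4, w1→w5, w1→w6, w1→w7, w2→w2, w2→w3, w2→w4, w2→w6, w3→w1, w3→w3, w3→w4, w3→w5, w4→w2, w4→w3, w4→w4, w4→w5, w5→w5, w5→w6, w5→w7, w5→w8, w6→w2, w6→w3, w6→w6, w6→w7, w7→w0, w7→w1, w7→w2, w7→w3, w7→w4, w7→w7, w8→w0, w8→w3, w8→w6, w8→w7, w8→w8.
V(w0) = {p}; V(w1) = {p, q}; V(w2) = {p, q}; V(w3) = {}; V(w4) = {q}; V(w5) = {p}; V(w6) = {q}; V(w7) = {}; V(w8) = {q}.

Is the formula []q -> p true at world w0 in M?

Yes

Recall that []ψ holds at a world iff ψ holds at every accessible world, and <>ψ holds iff ψ holds at some accessible world.
At w0: []q is false, p is true, so []q -> p is true.
  At w0: []q requires q at every successor {w0, w2, w4, w5, w8}.
    q fails at w0, so []q is false at w0.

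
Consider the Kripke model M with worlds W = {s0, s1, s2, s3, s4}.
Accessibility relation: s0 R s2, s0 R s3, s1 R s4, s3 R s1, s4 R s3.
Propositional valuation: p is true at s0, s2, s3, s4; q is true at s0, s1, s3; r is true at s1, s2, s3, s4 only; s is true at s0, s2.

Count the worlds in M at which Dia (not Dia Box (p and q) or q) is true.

Let φ = Dia (not Dia Box (p and q) or q). Evaluate φ at each world:
  s0 (successors {s2, s3}): φ is true.
  s1 (successors {s4}): φ is true.
  s2 (successors ∅): φ is false.
  s3 (successors {s1}): φ is true.
  s4 (successors {s3}): φ is true.
For instance, at s4:
  At s4: Dia (not Dia Box (p and q) or q) requires not Dia Box (p and q) or q at some successor in {s3}.
    not Dia Box (p and q) or q holds at s3, so Dia (not Dia Box (p and q) or q) is true at s4.
      At s3: not Dia Box (p and q) is true, q is true, so not Dia Box (p and q) or q is true.
Satisfying worlds: {s0, s1, s3, s4}

4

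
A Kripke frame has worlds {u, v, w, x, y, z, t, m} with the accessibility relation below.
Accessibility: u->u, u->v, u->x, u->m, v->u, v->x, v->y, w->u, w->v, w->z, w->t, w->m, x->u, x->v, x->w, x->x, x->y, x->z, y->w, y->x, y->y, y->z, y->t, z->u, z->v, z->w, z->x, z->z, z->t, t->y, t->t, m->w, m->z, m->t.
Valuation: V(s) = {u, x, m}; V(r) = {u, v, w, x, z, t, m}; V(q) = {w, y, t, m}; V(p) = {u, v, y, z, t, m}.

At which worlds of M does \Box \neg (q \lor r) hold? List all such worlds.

Let φ = \Box \neg (q \lor r). Evaluate φ at each world:
  u (successors {u, v, x, m}): φ is false.
  v (successors {u, x, y}): φ is false.
  w (successors {u, v, z, t, m}): φ is false.
  x (successors {u, v, w, x, y, z}): φ is false.
  y (successors {w, x, y, z, t}): φ is false.
  z (successors {u, v, w, x, z, t}): φ is false.
  t (successors {y, t}): φ is false.
  m (successors {w, z, t}): φ is false.
For instance, at z:
  At z: \Box \neg (q \lor r) requires \neg (q \lor r) at every successor {u, v, w, x, z, t}.
    \neg (q \lor r) fails at u, so \Box \neg (q \lor r) is false at z.
Satisfying worlds: none.

none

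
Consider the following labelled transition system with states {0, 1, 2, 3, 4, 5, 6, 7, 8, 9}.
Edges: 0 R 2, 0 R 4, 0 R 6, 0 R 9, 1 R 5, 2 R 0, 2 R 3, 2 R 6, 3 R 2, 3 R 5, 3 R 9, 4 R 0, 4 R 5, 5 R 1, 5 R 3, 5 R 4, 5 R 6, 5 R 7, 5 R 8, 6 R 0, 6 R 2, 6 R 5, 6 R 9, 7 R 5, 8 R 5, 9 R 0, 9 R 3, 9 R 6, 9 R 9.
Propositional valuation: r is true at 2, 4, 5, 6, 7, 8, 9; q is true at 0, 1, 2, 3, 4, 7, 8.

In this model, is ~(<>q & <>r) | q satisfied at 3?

At 3: ~(<>q & <>r) is false, q is true, so ~(<>q & <>r) | q is true.
  At 3: <>q & <>r is true, so ~(<>q & <>r) is false.
    At 3: <>q is true, <>r is true, so <>q & <>r is true.
      At 3: <>q requires q at some successor in {2, 5, 9}.
        q holds at 2, so <>q is true at 3.
      At 3: <>r requires r at some successor in {2, 5, 9}.
        r holds at 2, so <>r is true at 3.

Yes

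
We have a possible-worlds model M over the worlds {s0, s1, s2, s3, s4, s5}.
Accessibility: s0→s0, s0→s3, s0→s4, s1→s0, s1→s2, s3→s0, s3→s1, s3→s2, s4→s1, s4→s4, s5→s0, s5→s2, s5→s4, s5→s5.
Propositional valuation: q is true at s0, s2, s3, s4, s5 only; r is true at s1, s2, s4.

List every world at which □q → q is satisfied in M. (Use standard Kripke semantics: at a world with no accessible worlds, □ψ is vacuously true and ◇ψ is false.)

Let φ = □q → q. Evaluate φ at each world:
  s0 (successors {s0, s3, s4}): φ is true.
  s1 (successors {s0, s2}): φ is false.
  s2 (successors ∅): φ is true.
  s3 (successors {s0, s1, s2}): φ is true.
  s4 (successors {s1, s4}): φ is true.
  s5 (successors {s0, s2, s4, s5}): φ is true.
For instance, at s3:
  At s3: □q is false, q is true, so □q → q is true.
    At s3: □q requires q at every successor {s0, s1, s2}.
      q fails at s1, so □q is false at s3.
Satisfying worlds: {s0, s2, s3, s4, s5}

s0, s2, s3, s4, s5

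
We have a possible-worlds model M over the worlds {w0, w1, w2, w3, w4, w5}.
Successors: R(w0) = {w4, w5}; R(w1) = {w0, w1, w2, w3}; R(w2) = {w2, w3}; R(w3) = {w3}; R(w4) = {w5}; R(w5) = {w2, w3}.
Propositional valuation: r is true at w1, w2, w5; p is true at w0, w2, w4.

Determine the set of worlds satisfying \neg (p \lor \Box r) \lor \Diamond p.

Let φ = \neg (p \lor \Box r) \lor \Diamond p. Evaluate φ at each world:
  w0 (successors {w4, w5}): φ is true.
  w1 (successors {w0, w1, w2, w3}): φ is true.
  w2 (successors {w2, w3}): φ is true.
  w3 (successors {w3}): φ is true.
  w4 (successors {w5}): φ is false.
  w5 (successors {w2, w3}): φ is true.
For instance, at w0:
  At w0: \neg (p \lor \Box r) is false, \Diamond p is true, so \neg (p \lor \Box r) \lor \Diamond p is true.
    At w0: p \lor \Box r is true, so \neg (p \lor \Box r) is false.
      At w0: p is true, \Box r is false, so p \lor \Box r is true.
    At w0: \Diamond p requires p at some successor in {w4, w5}.
      p holds at w4, so \Diamond p is true at w0.
Satisfying worlds: {w0, w1, w2, w3, w5}

w0, w1, w2, w3, w5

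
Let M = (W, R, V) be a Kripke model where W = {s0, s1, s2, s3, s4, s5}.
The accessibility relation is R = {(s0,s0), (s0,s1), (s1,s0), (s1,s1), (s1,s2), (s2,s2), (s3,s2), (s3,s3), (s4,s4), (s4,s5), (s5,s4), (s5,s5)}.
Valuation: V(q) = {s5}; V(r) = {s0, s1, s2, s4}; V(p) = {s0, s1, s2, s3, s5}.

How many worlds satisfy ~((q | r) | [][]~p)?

Let φ = ~((q | r) | [][]~p). Evaluate φ at each world:
  s0 (successors {s0, s1}): φ is false.
  s1 (successors {s0, s1, s2}): φ is false.
  s2 (successors {s2}): φ is false.
  s3 (successors {s2, s3}): φ is true.
  s4 (successors {s4, s5}): φ is false.
  s5 (successors {s4, s5}): φ is false.
For instance, at s3:
  At s3: (q | r) | [][]~p is false, so ~((q | r) | [][]~p) is true.
    At s3: q | r is false, [][]~p is false, so (q | r) | [][]~p is false.
      At s3: [][]~p requires []~p at every successor {s2, s3}.
        []~p fails at s2, so [][]~p is false at s3.
Satisfying worlds: {s3}

1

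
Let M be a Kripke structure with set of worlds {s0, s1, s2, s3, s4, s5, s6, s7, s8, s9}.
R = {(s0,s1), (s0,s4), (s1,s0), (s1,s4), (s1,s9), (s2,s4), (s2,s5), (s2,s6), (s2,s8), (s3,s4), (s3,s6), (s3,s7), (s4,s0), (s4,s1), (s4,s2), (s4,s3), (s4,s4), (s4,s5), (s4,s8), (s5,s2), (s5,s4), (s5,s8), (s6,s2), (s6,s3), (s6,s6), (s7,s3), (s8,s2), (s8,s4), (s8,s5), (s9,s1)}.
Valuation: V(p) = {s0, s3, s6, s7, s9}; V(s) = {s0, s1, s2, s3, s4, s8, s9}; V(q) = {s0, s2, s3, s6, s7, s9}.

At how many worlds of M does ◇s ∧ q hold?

6

Let φ = ◇s ∧ q. Evaluate φ at each world:
  s0 (successors {s1, s4}): φ is true.
  s1 (successors {s0, s4, s9}): φ is false.
  s2 (successors {s4, s5, s6, s8}): φ is true.
  s3 (successors {s4, s6, s7}): φ is true.
  s4 (successors {s0, s1, s2, s3, s4, s5, s8}): φ is false.
  s5 (successors {s2, s4, s8}): φ is false.
  s6 (successors {s2, s3, s6}): φ is true.
  s7 (successors {s3}): φ is true.
  s8 (successors {s2, s4, s5}): φ is false.
  s9 (successors {s1}): φ is true.
For instance, at s0:
  At s0: ◇s is true, q is true, so ◇s ∧ q is true.
    At s0: ◇s requires s at some successor in {s1, s4}.
      s holds at s1, so ◇s is true at s0.
Satisfying worlds: {s0, s2, s3, s6, s7, s9}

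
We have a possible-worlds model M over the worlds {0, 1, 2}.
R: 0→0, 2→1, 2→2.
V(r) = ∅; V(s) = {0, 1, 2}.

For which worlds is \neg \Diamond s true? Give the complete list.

1

Recall that \Diamond ψ holds at a world iff ψ holds at some accessible world.
Let φ = \neg \Diamond s. Evaluate φ at each world:
  0 (successors {0}): φ is false.
  1 (successors ∅): φ is true.
  2 (successors {1, 2}): φ is false.
For instance, at 2:
  At 2: \Diamond s is true, so \neg \Diamond s is false.
    At 2: \Diamond s requires s at some successor in {1, 2}.
      s holds at 1, so \Diamond s is true at 2.
Satisfying worlds: {1}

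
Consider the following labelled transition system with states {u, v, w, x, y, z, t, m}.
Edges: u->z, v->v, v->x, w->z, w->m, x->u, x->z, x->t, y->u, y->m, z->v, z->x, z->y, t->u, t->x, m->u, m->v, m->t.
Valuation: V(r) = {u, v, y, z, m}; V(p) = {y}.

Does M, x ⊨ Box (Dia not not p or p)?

No

Recall that Box ψ holds at a world iff ψ holds at every accessible world, and Dia ψ holds iff ψ holds at some accessible world.
At x: Box (Dia not not p or p) requires Dia not not p or p at every successor {u, z, t}.
  Dia not not p or p fails at u, so Box (Dia not not p or p) is false at x.
    At u: Dia not not p is false, p is false, so Dia not not p or p is false.
      At u: Dia not not p requires not not p at some successor in {z}.
        At z: not not p is false.
      So Dia not not p is false at u.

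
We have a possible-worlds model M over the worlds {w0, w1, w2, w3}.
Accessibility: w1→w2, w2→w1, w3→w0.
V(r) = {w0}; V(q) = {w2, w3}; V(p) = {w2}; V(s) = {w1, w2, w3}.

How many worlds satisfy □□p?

Let φ = □□p. Evaluate φ at each world:
  w0 (successors ∅): φ is true.
  w1 (successors {w2}): φ is false.
  w2 (successors {w1}): φ is true.
  w3 (successors {w0}): φ is true.
For instance, at w2:
  At w2: □□p requires □p at every successor {w1}.
      At w1: □p requires p at every successor {w2}.
        At w2: p is true.
      So □p is true at w1.
  So □□p is true at w2.
Satisfying worlds: {w0, w2, w3}

3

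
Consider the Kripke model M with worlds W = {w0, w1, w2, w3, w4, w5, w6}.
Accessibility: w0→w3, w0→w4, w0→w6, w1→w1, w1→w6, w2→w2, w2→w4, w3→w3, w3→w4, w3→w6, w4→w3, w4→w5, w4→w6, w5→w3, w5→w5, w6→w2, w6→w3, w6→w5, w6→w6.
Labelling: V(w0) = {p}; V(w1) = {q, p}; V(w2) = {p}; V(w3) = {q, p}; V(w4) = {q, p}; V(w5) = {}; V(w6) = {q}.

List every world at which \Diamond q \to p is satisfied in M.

Recall that \Diamond ψ holds at a world iff ψ holds at some accessible world.
Let φ = \Diamond q \to p. Evaluate φ at each world:
  w0 (successors {w3, w4, w6}): φ is true.
  w1 (successors {w1, w6}): φ is true.
  w2 (successors {w2, w4}): φ is true.
  w3 (successors {w3, w4, w6}): φ is true.
  w4 (successors {w3, w5, w6}): φ is true.
  w5 (successors {w3, w5}): φ is false.
  w6 (successors {w2, w3, w5, w6}): φ is false.
For instance, at w1:
  At w1: \Diamond q is true, p is true, so \Diamond q \to p is true.
    At w1: \Diamond q requires q at some successor in {w1, w6}.
      q holds at w1, so \Diamond q is true at w1.
Satisfying worlds: {w0, w1, w2, w3, w4}

w0, w1, w2, w3, w4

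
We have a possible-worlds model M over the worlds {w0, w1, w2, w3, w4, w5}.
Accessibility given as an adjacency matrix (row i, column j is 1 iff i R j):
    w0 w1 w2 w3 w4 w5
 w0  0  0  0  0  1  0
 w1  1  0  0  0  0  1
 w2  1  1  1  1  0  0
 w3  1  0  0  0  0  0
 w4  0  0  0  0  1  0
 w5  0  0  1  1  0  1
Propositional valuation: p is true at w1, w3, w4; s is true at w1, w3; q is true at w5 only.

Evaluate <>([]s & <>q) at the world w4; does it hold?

No

Recall that []ψ holds at a world iff ψ holds at every accessible world, and <>ψ holds iff ψ holds at some accessible world.
At w4: <>([]s & <>q) requires []s & <>q at some successor in {w4}.
  At w4: []s & <>q is false.
So <>([]s & <>q) is false at w4.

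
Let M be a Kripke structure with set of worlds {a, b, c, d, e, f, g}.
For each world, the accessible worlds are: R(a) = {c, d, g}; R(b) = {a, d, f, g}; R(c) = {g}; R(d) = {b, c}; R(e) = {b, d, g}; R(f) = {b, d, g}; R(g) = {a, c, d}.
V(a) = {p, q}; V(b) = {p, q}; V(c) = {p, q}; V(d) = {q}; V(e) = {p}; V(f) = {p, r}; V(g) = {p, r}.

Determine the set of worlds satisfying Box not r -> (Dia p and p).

a, b, c, e, f, g

Let φ = Box not r -> (Dia p and p). Evaluate φ at each world:
  a (successors {c, d, g}): φ is true.
  b (successors {a, d, f, g}): φ is true.
  c (successors {g}): φ is true.
  d (successors {b, c}): φ is false.
  e (successors {b, d, g}): φ is true.
  f (successors {b, d, g}): φ is true.
  g (successors {a, c, d}): φ is true.
For instance, at a:
  At a: Box not r is false, Dia p and p is true, so Box not r -> (Dia p and p) is true.
    At a: Box not r requires not r at every successor {c, d, g}.
      not r fails at g, so Box not r is false at a.
    At a: Dia p is true, p is true, so Dia p and p is true.
      At a: Dia p requires p at some successor in {c, d, g}.
        p holds at c, so Dia p is true at a.
Satisfying worlds: {a, b, c, e, f, g}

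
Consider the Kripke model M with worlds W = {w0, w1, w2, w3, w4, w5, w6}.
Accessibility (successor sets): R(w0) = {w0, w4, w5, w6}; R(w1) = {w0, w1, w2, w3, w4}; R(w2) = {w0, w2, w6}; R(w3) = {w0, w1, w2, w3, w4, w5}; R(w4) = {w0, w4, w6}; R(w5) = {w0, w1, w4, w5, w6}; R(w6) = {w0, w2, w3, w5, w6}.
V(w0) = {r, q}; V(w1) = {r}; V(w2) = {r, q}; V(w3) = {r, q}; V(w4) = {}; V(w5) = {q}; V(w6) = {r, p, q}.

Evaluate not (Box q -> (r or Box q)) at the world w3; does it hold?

At w3: Box q -> (r or Box q) is true, so not (Box q -> (r or Box q)) is false.
  At w3: Box q is false, r or Box q is true, so Box q -> (r or Box q) is true.
    At w3: Box q requires q at every successor {w0, w1, w2, w3, w4, w5}.
      q fails at w1, so Box q is false at w3.
    At w3: r is true, Box q is false, so r or Box q is true.
      At w3: Box q requires q at every successor {w0, w1, w2, w3, w4, w5}.
        q fails at w1, so Box q is false at w3.

No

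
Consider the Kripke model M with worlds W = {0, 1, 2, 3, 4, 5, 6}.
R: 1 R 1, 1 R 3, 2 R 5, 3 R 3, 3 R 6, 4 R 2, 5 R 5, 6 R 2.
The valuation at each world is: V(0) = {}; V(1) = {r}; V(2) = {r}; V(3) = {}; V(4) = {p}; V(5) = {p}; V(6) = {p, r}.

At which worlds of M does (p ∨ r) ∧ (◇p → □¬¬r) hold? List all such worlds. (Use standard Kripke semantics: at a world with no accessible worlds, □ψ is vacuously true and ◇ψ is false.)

Recall that □ψ holds at a world iff ψ holds at every accessible world, and ◇ψ holds iff ψ holds at some accessible world.
Let φ = (p ∨ r) ∧ (◇p → □¬¬r). Evaluate φ at each world:
  0 (successors ∅): φ is false.
  1 (successors {1, 3}): φ is true.
  2 (successors {5}): φ is false.
  3 (successors {3, 6}): φ is false.
  4 (successors {2}): φ is true.
  5 (successors {5}): φ is false.
  6 (successors {2}): φ is true.
For instance, at 6:
  At 6: p ∨ r is true, ◇p → □¬¬r is true, so (p ∨ r) ∧ (◇p → □¬¬r) is true.
    At 6: ◇p is false, □¬¬r is true, so ◇p → □¬¬r is true.
      At 6: ◇p requires p at some successor in {2}.
        At 2: p is false.
      So ◇p is false at 6.
      At 6: □¬¬r requires ¬¬r at every successor {2}.
        At 2: ¬¬r is true.
      So □¬¬r is true at 6.
Satisfying worlds: {1, 4, 6}

1, 4, 6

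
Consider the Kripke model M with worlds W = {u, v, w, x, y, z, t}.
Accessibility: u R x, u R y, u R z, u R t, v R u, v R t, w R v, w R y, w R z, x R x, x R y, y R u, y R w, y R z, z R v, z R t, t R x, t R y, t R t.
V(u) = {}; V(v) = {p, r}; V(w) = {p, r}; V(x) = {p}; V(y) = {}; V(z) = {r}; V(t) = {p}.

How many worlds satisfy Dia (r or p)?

Let φ = Dia (r or p). Evaluate φ at each world:
  u (successors {x, y, z, t}): φ is true.
  v (successors {u, t}): φ is true.
  w (successors {v, y, z}): φ is true.
  x (successors {x, y}): φ is true.
  y (successors {u, w, z}): φ is true.
  z (successors {v, t}): φ is true.
  t (successors {x, y, t}): φ is true.
For instance, at w:
  At w: Dia (r or p) requires r or p at some successor in {v, y, z}.
    r or p holds at v, so Dia (r or p) is true at w.
Satisfying worlds: {u, v, w, x, y, z, t}

7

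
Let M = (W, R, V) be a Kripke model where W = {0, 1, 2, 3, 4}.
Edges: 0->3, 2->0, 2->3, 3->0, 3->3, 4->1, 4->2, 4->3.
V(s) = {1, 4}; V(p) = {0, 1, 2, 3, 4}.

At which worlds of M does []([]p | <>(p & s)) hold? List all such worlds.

0, 1, 2, 3, 4

Recall that []ψ holds at a world iff ψ holds at every accessible world, and <>ψ holds iff ψ holds at some accessible world.
Let φ = []([]p | <>(p & s)). Evaluate φ at each world:
  0 (successors {3}): φ is true.
  1 (successors ∅): φ is true.
  2 (successors {0, 3}): φ is true.
  3 (successors {0, 3}): φ is true.
  4 (successors {1, 2, 3}): φ is true.
For instance, at 2:
  At 2: []([]p | <>(p & s)) requires []p | <>(p & s) at every successor {0, 3}.
      At 0: []p is true, <>(p & s) is false, so []p | <>(p & s) is true.
      At 3: []p is true, <>(p & s) is false, so []p | <>(p & s) is true.
  So []([]p | <>(p & s)) is true at 2.
Satisfying worlds: {0, 1, 2, 3, 4}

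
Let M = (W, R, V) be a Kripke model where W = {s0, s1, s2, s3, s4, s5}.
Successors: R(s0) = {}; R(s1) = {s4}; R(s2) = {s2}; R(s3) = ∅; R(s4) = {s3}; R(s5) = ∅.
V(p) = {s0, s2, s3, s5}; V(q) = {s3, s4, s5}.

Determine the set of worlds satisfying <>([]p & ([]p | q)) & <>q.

s1, s4

Recall that []ψ holds at a world iff ψ holds at every accessible world, and <>ψ holds iff ψ holds at some accessible world.
Let φ = <>([]p & ([]p | q)) & <>q. Evaluate φ at each world:
  s0 (successors ∅): φ is false.
  s1 (successors {s4}): φ is true.
  s2 (successors {s2}): φ is false.
  s3 (successors ∅): φ is false.
  s4 (successors {s3}): φ is true.
  s5 (successors ∅): φ is false.
For instance, at s4:
  At s4: <>([]p & ([]p | q)) is true, <>q is true, so <>([]p & ([]p | q)) & <>q is true.
    At s4: <>([]p & ([]p | q)) requires []p & ([]p | q) at some successor in {s3}.
      []p & ([]p | q) holds at s3, so <>([]p & ([]p | q)) is true at s4.
    At s4: <>q requires q at some successor in {s3}.
      q holds at s3, so <>q is true at s4.
Satisfying worlds: {s1, s4}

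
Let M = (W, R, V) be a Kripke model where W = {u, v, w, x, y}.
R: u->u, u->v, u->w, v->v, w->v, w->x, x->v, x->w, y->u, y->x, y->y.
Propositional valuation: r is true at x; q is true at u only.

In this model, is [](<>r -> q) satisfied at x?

At x: [](<>r -> q) requires <>r -> q at every successor {v, w}.
  <>r -> q fails at w, so [](<>r -> q) is false at x.
    At w: <>r is true, q is false, so <>r -> q is false.
      At w: <>r requires r at some successor in {v, x}.
        r holds at x, so <>r is true at w.

No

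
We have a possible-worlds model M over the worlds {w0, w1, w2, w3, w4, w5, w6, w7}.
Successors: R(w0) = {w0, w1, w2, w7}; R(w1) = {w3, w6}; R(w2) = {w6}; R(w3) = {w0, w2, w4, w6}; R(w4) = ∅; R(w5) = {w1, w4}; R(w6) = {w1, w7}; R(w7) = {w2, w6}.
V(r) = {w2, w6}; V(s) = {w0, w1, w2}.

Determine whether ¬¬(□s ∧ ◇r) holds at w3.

No

At w3: ¬(□s ∧ ◇r) is true, so ¬¬(□s ∧ ◇r) is false.
  At w3: □s ∧ ◇r is false, so ¬(□s ∧ ◇r) is true.
    At w3: □s is false, ◇r is true, so □s ∧ ◇r is false.
      At w3: □s requires s at every successor {w0, w2, w4, w6}.
        s fails at w4, so □s is false at w3.
      At w3: ◇r requires r at some successor in {w0, w2, w4, w6}.
        r holds at w2, so ◇r is true at w3.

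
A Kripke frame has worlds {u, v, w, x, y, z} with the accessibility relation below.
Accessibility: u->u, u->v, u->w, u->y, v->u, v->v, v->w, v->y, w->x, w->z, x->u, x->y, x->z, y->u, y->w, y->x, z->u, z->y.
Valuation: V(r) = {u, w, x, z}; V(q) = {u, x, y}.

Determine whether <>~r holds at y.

No

At y: <>~r requires ~r at some successor in {u, w, x}.
  At u: ~r is false.
  At w: ~r is false.
  At x: ~r is false.
So <>~r is false at y.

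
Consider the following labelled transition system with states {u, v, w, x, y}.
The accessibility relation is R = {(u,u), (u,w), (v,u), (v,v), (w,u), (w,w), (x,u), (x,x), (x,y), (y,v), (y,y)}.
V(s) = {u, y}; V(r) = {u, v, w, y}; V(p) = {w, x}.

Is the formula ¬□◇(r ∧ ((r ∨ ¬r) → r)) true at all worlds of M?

No

Let φ = ¬□◇(r ∧ ((r ∨ ¬r) → r)). Evaluate φ at each world:
  u (successors {u, w}): φ is false.
  v (successors {u, v}): φ is false.
  w (successors {u, w}): φ is false.
  x (successors {u, x, y}): φ is false.
  y (successors {v, y}): φ is false.
Detail at u (counterexample):
  At u: □◇(r ∧ ((r ∨ ¬r) → r)) is true, so ¬□◇(r ∧ ((r ∨ ¬r) → r)) is false.
    At u: □◇(r ∧ ((r ∨ ¬r) → r)) requires ◇(r ∧ ((r ∨ ¬r) → r)) at every successor {u, w}.
      At u: ◇(r ∧ ((r ∨ ¬r) → r)) is true.
      At w: ◇(r ∧ ((r ∨ ¬r) → r)) is true.
    So □◇(r ∧ ((r ∨ ¬r) → r)) is true at u.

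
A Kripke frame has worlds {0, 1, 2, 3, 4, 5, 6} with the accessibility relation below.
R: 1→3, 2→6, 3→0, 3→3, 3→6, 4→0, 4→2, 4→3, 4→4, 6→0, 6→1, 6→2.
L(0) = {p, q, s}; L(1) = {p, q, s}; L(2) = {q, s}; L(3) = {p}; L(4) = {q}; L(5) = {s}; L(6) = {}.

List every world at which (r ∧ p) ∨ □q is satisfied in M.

0, 5, 6

Let φ = (r ∧ p) ∨ □q. Evaluate φ at each world:
  0 (successors ∅): φ is true.
  1 (successors {3}): φ is false.
  2 (successors {6}): φ is false.
  3 (successors {0, 3, 6}): φ is false.
  4 (successors {0, 2, 3, 4}): φ is false.
  5 (successors ∅): φ is true.
  6 (successors {0, 1, 2}): φ is true.
For instance, at 4:
  At 4: r ∧ p is false, □q is false, so (r ∧ p) ∨ □q is false.
    At 4: □q requires q at every successor {0, 2, 3, 4}.
      q fails at 3, so □q is false at 4.
Satisfying worlds: {0, 5, 6}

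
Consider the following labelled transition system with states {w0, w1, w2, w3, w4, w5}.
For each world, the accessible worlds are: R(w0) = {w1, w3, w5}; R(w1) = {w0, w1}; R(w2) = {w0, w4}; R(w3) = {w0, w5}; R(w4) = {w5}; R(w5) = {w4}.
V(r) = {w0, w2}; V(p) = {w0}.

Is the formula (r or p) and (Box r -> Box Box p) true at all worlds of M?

No

Recall that Box ψ holds at a world iff ψ holds at every accessible world, and Dia ψ holds iff ψ holds at some accessible world.
Let φ = (r or p) and (Box r -> Box Box p). Evaluate φ at each world:
  w0 (successors {w1, w3, w5}): φ is true.
  w1 (successors {w0, w1}): φ is false.
  w2 (successors {w0, w4}): φ is true.
  w3 (successors {w0, w5}): φ is false.
  w4 (successors {w5}): φ is false.
  w5 (successors {w4}): φ is false.
Detail at w1 (counterexample):
  At w1: r or p is false, Box r -> Box Box p is true, so (r or p) and (Box r -> Box Box p) is false.
    At w1: Box r is false, Box Box p is false, so Box r -> Box Box p is true.
      At w1: Box r requires r at every successor {w0, w1}.
        r fails at w1, so Box r is false at w1.
      At w1: Box Box p requires Box p at every successor {w0, w1}.
        Box p fails at w0, so Box Box p is false at w1.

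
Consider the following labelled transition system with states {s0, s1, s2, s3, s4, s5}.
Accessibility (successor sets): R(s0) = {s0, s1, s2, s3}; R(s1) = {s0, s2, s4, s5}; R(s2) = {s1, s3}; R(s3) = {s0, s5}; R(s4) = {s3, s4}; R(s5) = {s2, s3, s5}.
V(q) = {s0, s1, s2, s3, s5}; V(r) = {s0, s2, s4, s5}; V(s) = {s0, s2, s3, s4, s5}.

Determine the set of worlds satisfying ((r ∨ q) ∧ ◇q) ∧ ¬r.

Recall that ◇ψ holds at a world iff ψ holds at some accessible world.
Let φ = ((r ∨ q) ∧ ◇q) ∧ ¬r. Evaluate φ at each world:
  s0 (successors {s0, s1, s2, s3}): φ is false.
  s1 (successors {s0, s2, s4, s5}): φ is true.
  s2 (successors {s1, s3}): φ is false.
  s3 (successors {s0, s5}): φ is true.
  s4 (successors {s3, s4}): φ is false.
  s5 (successors {s2, s3, s5}): φ is false.
For instance, at s0:
  At s0: (r ∨ q) ∧ ◇q is true, ¬r is false, so ((r ∨ q) ∧ ◇q) ∧ ¬r is false.
    At s0: r ∨ q is true, ◇q is true, so (r ∨ q) ∧ ◇q is true.
      At s0: ◇q requires q at some successor in {s0, s1, s2, s3}.
        q holds at s0, so ◇q is true at s0.
Satisfying worlds: {s1, s3}

s1, s3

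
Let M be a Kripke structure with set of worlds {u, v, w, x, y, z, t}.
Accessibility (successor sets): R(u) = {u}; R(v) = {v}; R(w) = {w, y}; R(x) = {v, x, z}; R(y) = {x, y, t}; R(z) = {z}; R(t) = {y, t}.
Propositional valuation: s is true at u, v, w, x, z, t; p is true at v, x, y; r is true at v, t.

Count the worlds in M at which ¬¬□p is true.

1

Let φ = ¬¬□p. Evaluate φ at each world:
  u (successors {u}): φ is false.
  v (successors {v}): φ is true.
  w (successors {w, y}): φ is false.
  x (successors {v, x, z}): φ is false.
  y (successors {x, y, t}): φ is false.
  z (successors {z}): φ is false.
  t (successors {y, t}): φ is false.
For instance, at t:
  At t: ¬□p is true, so ¬¬□p is false.
    At t: □p is false, so ¬□p is true.
      At t: □p requires p at every successor {y, t}.
        p fails at t, so □p is false at t.
Satisfying worlds: {v}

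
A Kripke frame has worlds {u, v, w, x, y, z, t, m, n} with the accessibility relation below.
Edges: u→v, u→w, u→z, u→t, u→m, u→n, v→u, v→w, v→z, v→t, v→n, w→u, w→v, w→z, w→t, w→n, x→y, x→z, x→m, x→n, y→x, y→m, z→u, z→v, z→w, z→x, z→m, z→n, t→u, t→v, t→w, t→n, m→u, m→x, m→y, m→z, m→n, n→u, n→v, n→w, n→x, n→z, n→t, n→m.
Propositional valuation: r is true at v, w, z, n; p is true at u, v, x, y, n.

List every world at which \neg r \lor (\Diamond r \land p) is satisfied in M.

Recall that \Diamond ψ holds at a world iff ψ holds at some accessible world.
Let φ = \neg r \lor (\Diamond r \land p). Evaluate φ at each world:
  u (successors {v, w, z, t, m, n}): φ is true.
  v (successors {u, w, z, t, n}): φ is true.
  w (successors {u, v, z, t, n}): φ is false.
  x (successors {y, z, m, n}): φ is true.
  y (successors {x, m}): φ is true.
  z (successors {u, v, w, x, m, n}): φ is false.
  t (successors {u, v, w, n}): φ is true.
  m (successors {u, x, y, z, n}): φ is true.
  n (successors {u, v, w, x, z, t, m}): φ is true.
For instance, at u:
  At u: \neg r is true, \Diamond r \land p is true, so \neg r \lor (\Diamond r \land p) is true.
    At u: \Diamond r is true, p is true, so \Diamond r \land p is true.
      At u: \Diamond r requires r at some successor in {v, w, z, t, m, n}.
        r holds at v, so \Diamond r is true at u.
Satisfying worlds: {u, v, x, y, t, m, n}

u, v, x, y, t, m, n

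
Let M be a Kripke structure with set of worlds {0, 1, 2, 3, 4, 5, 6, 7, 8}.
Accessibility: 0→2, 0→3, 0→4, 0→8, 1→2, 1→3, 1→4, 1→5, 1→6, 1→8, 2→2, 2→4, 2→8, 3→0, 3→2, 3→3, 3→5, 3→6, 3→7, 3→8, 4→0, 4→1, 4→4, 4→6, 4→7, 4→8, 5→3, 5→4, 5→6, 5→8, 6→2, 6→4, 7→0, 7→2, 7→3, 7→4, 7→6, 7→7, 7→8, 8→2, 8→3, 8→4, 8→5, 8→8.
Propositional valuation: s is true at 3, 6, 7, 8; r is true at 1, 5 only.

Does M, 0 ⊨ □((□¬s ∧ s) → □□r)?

At 0: □((□¬s ∧ s) → □□r) requires (□¬s ∧ s) → □□r at every successor {2, 3, 4, 8}.
  At 2: (□¬s ∧ s) → □□r is true.
  At 3: (□¬s ∧ s) → □□r is true.
  At 4: (□¬s ∧ s) → □□r is true.
  At 8: (□¬s ∧ s) → □□r is true.
So □((□¬s ∧ s) → □□r) is true at 0.

Yes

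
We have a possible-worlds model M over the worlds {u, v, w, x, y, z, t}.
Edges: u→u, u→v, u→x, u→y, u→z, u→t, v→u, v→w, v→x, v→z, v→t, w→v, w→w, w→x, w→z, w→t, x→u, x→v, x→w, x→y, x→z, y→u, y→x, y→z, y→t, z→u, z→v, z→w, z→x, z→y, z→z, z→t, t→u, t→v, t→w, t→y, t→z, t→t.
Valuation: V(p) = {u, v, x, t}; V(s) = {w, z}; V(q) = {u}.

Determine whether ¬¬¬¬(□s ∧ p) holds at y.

No

Recall that □ψ holds at a world iff ψ holds at every accessible world, and ◇ψ holds iff ψ holds at some accessible world.
At y: ¬¬¬(□s ∧ p) is true, so ¬¬¬¬(□s ∧ p) is false.
  At y: ¬¬(□s ∧ p) is false, so ¬¬¬(□s ∧ p) is true.
    At y: ¬(□s ∧ p) is true, so ¬¬(□s ∧ p) is false.
      At y: □s ∧ p is false, so ¬(□s ∧ p) is true.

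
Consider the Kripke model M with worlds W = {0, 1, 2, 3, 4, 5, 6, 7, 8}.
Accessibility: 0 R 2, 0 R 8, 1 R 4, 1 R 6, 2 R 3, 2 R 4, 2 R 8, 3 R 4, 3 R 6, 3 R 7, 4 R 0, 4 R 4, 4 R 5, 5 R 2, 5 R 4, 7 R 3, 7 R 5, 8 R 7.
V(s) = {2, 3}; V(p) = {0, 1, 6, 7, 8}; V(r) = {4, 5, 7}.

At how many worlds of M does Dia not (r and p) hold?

Recall that Dia ψ holds at a world iff ψ holds at some accessible world.
Let φ = Dia not (r and p). Evaluate φ at each world:
  0 (successors {2, 8}): φ is true.
  1 (successors {4, 6}): φ is true.
  2 (successors {3, 4, 8}): φ is true.
  3 (successors {4, 6, 7}): φ is true.
  4 (successors {0, 4, 5}): φ is true.
  5 (successors {2, 4}): φ is true.
  6 (successors ∅): φ is false.
  7 (successors {3, 5}): φ is true.
  8 (successors {7}): φ is false.
For instance, at 7:
  At 7: Dia not (r and p) requires not (r and p) at some successor in {3, 5}.
    not (r and p) holds at 3, so Dia not (r and p) is true at 7.
Satisfying worlds: {0, 1, 2, 3, 4, 5, 7}

7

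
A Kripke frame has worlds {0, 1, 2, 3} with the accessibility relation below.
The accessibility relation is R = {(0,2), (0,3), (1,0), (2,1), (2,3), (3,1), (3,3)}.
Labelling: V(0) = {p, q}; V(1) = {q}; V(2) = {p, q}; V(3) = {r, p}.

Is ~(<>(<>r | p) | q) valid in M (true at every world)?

Recall that <>ψ holds at a world iff ψ holds at some accessible world.
Let φ = ~(<>(<>r | p) | q). Evaluate φ at each world:
  0 (successors {2, 3}): φ is false.
  1 (successors {0}): φ is false.
  2 (successors {1, 3}): φ is false.
  3 (successors {1, 3}): φ is false.
Detail at 0 (counterexample):
  At 0: <>(<>r | p) | q is true, so ~(<>(<>r | p) | q) is false.
    At 0: <>(<>r | p) is true, q is true, so <>(<>r | p) | q is true.
      At 0: <>(<>r | p) requires <>r | p at some successor in {2, 3}.
        <>r | p holds at 2, so <>(<>r | p) is true at 0.

No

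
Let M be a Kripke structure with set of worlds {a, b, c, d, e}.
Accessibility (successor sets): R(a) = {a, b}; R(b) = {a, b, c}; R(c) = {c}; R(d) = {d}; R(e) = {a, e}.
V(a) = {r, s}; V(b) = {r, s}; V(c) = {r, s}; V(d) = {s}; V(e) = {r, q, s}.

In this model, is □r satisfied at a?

Yes

At a: □r requires r at every successor {a, b}.
  At a: r is true.
  At b: r is true.
So □r is true at a.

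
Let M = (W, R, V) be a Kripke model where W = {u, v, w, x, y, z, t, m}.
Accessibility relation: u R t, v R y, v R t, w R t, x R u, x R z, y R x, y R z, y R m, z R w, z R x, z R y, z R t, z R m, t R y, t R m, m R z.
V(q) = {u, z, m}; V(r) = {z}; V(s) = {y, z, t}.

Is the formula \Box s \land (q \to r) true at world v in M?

Yes

At v: \Box s is true, q \to r is true, so \Box s \land (q \to r) is true.
  At v: \Box s requires s at every successor {y, t}.
    At y: s is true.
    At t: s is true.
  So \Box s is true at v.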